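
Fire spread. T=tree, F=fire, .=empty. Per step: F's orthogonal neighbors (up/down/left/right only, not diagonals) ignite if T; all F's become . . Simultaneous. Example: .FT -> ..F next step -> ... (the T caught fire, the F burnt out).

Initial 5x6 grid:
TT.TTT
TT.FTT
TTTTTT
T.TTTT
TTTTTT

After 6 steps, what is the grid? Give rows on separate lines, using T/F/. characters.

Step 1: 3 trees catch fire, 1 burn out
  TT.FTT
  TT..FT
  TTTFTT
  T.TTTT
  TTTTTT
Step 2: 5 trees catch fire, 3 burn out
  TT..FT
  TT...F
  TTF.FT
  T.TFTT
  TTTTTT
Step 3: 6 trees catch fire, 5 burn out
  TT...F
  TT....
  TF...F
  T.F.FT
  TTTFTT
Step 4: 5 trees catch fire, 6 burn out
  TT....
  TF....
  F.....
  T....F
  TTF.FT
Step 5: 5 trees catch fire, 5 burn out
  TF....
  F.....
  ......
  F.....
  TF...F
Step 6: 2 trees catch fire, 5 burn out
  F.....
  ......
  ......
  ......
  F.....

F.....
......
......
......
F.....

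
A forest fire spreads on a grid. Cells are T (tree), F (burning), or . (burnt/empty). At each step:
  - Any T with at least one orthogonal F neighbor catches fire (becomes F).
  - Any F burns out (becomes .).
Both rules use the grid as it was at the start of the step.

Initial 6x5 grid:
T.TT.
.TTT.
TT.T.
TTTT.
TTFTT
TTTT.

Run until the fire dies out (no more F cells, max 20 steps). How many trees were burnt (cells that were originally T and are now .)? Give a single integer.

Step 1: +4 fires, +1 burnt (F count now 4)
Step 2: +6 fires, +4 burnt (F count now 6)
Step 3: +4 fires, +6 burnt (F count now 4)
Step 4: +3 fires, +4 burnt (F count now 3)
Step 5: +2 fires, +3 burnt (F count now 2)
Step 6: +1 fires, +2 burnt (F count now 1)
Step 7: +0 fires, +1 burnt (F count now 0)
Fire out after step 7
Initially T: 21, now '.': 29
Total burnt (originally-T cells now '.'): 20

Answer: 20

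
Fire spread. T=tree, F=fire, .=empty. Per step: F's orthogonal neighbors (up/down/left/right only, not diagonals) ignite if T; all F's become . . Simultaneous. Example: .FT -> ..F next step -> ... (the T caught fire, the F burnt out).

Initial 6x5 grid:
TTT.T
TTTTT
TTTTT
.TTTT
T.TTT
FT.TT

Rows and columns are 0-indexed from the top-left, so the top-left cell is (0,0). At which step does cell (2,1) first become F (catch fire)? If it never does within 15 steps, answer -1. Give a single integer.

Step 1: cell (2,1)='T' (+2 fires, +1 burnt)
Step 2: cell (2,1)='T' (+0 fires, +2 burnt)
  fire out at step 2
Target never catches fire within 15 steps

-1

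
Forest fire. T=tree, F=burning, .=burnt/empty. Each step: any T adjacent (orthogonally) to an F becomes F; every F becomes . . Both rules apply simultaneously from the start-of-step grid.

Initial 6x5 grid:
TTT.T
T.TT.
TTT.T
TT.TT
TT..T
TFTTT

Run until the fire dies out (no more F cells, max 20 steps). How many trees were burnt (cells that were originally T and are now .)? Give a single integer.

Step 1: +3 fires, +1 burnt (F count now 3)
Step 2: +3 fires, +3 burnt (F count now 3)
Step 3: +3 fires, +3 burnt (F count now 3)
Step 4: +3 fires, +3 burnt (F count now 3)
Step 5: +3 fires, +3 burnt (F count now 3)
Step 6: +5 fires, +3 burnt (F count now 5)
Step 7: +1 fires, +5 burnt (F count now 1)
Step 8: +0 fires, +1 burnt (F count now 0)
Fire out after step 8
Initially T: 22, now '.': 29
Total burnt (originally-T cells now '.'): 21

Answer: 21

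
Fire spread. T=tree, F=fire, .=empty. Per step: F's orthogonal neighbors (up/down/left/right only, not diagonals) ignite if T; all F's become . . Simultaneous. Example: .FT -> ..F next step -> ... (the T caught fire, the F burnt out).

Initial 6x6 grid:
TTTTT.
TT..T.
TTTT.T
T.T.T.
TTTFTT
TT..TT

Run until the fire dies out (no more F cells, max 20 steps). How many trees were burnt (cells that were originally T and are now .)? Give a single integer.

Step 1: +2 fires, +1 burnt (F count now 2)
Step 2: +5 fires, +2 burnt (F count now 5)
Step 3: +4 fires, +5 burnt (F count now 4)
Step 4: +4 fires, +4 burnt (F count now 4)
Step 5: +2 fires, +4 burnt (F count now 2)
Step 6: +2 fires, +2 burnt (F count now 2)
Step 7: +2 fires, +2 burnt (F count now 2)
Step 8: +1 fires, +2 burnt (F count now 1)
Step 9: +1 fires, +1 burnt (F count now 1)
Step 10: +1 fires, +1 burnt (F count now 1)
Step 11: +0 fires, +1 burnt (F count now 0)
Fire out after step 11
Initially T: 25, now '.': 35
Total burnt (originally-T cells now '.'): 24

Answer: 24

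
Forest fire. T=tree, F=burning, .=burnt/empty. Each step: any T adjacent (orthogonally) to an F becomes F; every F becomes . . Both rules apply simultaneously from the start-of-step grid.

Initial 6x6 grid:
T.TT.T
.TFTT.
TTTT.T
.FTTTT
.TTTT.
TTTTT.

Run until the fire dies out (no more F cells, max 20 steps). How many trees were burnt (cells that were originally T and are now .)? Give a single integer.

Answer: 23

Derivation:
Step 1: +7 fires, +2 burnt (F count now 7)
Step 2: +7 fires, +7 burnt (F count now 7)
Step 3: +4 fires, +7 burnt (F count now 4)
Step 4: +3 fires, +4 burnt (F count now 3)
Step 5: +2 fires, +3 burnt (F count now 2)
Step 6: +0 fires, +2 burnt (F count now 0)
Fire out after step 6
Initially T: 25, now '.': 34
Total burnt (originally-T cells now '.'): 23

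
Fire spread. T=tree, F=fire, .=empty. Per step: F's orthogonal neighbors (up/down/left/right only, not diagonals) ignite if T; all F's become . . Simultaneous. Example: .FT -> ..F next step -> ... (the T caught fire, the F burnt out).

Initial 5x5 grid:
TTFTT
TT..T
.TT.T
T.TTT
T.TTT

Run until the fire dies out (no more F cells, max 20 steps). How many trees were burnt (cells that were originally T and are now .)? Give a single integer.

Answer: 16

Derivation:
Step 1: +2 fires, +1 burnt (F count now 2)
Step 2: +3 fires, +2 burnt (F count now 3)
Step 3: +3 fires, +3 burnt (F count now 3)
Step 4: +2 fires, +3 burnt (F count now 2)
Step 5: +2 fires, +2 burnt (F count now 2)
Step 6: +3 fires, +2 burnt (F count now 3)
Step 7: +1 fires, +3 burnt (F count now 1)
Step 8: +0 fires, +1 burnt (F count now 0)
Fire out after step 8
Initially T: 18, now '.': 23
Total burnt (originally-T cells now '.'): 16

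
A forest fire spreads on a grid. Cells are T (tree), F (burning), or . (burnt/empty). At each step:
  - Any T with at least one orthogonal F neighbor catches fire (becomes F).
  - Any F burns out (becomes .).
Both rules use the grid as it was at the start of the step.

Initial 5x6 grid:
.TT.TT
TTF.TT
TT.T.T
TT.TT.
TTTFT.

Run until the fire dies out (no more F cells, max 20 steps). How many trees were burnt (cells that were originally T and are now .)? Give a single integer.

Answer: 15

Derivation:
Step 1: +5 fires, +2 burnt (F count now 5)
Step 2: +6 fires, +5 burnt (F count now 6)
Step 3: +3 fires, +6 burnt (F count now 3)
Step 4: +1 fires, +3 burnt (F count now 1)
Step 5: +0 fires, +1 burnt (F count now 0)
Fire out after step 5
Initially T: 20, now '.': 25
Total burnt (originally-T cells now '.'): 15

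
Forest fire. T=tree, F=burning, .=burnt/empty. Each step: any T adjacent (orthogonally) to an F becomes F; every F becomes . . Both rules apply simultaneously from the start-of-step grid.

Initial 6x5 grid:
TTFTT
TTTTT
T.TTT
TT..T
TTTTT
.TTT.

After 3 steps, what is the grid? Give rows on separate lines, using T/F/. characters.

Step 1: 3 trees catch fire, 1 burn out
  TF.FT
  TTFTT
  T.TTT
  TT..T
  TTTTT
  .TTT.
Step 2: 5 trees catch fire, 3 burn out
  F...F
  TF.FT
  T.FTT
  TT..T
  TTTTT
  .TTT.
Step 3: 3 trees catch fire, 5 burn out
  .....
  F...F
  T..FT
  TT..T
  TTTTT
  .TTT.

.....
F...F
T..FT
TT..T
TTTTT
.TTT.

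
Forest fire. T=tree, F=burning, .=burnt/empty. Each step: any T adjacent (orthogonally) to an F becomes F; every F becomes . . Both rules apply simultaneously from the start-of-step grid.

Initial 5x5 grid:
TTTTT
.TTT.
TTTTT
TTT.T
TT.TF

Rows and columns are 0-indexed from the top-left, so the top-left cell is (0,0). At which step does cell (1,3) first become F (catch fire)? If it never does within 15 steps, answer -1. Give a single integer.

Step 1: cell (1,3)='T' (+2 fires, +1 burnt)
Step 2: cell (1,3)='T' (+1 fires, +2 burnt)
Step 3: cell (1,3)='T' (+1 fires, +1 burnt)
Step 4: cell (1,3)='F' (+2 fires, +1 burnt)
  -> target ignites at step 4
Step 5: cell (1,3)='.' (+4 fires, +2 burnt)
Step 6: cell (1,3)='.' (+5 fires, +4 burnt)
Step 7: cell (1,3)='.' (+3 fires, +5 burnt)
Step 8: cell (1,3)='.' (+2 fires, +3 burnt)
Step 9: cell (1,3)='.' (+0 fires, +2 burnt)
  fire out at step 9

4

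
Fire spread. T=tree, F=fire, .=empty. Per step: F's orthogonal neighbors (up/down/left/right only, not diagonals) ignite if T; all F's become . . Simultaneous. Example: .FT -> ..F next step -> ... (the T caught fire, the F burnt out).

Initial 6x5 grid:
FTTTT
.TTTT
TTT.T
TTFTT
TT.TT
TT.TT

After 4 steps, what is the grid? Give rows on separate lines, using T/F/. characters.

Step 1: 4 trees catch fire, 2 burn out
  .FTTT
  .TTTT
  TTF.T
  TF.FT
  TT.TT
  TT.TT
Step 2: 8 trees catch fire, 4 burn out
  ..FTT
  .FFTT
  TF..T
  F...F
  TF.FT
  TT.TT
Step 3: 8 trees catch fire, 8 burn out
  ...FT
  ...FT
  F...F
  .....
  F...F
  TF.FT
Step 4: 4 trees catch fire, 8 burn out
  ....F
  ....F
  .....
  .....
  .....
  F...F

....F
....F
.....
.....
.....
F...F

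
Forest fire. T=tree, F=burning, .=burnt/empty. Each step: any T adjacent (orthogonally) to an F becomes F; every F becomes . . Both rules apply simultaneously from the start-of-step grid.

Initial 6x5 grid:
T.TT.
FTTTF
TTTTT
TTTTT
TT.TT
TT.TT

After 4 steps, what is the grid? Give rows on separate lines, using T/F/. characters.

Step 1: 5 trees catch fire, 2 burn out
  F.TT.
  .FTF.
  FTTTF
  TTTTT
  TT.TT
  TT.TT
Step 2: 6 trees catch fire, 5 burn out
  ..TF.
  ..F..
  .FTF.
  FTTTF
  TT.TT
  TT.TT
Step 3: 6 trees catch fire, 6 burn out
  ..F..
  .....
  ..F..
  .FTF.
  FT.TF
  TT.TT
Step 4: 5 trees catch fire, 6 burn out
  .....
  .....
  .....
  ..F..
  .F.F.
  FT.TF

.....
.....
.....
..F..
.F.F.
FT.TF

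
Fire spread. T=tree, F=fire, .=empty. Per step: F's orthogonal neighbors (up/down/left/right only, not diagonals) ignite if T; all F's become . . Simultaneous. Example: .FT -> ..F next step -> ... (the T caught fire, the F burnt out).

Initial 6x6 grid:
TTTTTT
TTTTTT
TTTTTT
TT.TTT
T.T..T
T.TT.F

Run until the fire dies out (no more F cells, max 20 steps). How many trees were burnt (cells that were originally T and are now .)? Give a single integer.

Step 1: +1 fires, +1 burnt (F count now 1)
Step 2: +1 fires, +1 burnt (F count now 1)
Step 3: +2 fires, +1 burnt (F count now 2)
Step 4: +3 fires, +2 burnt (F count now 3)
Step 5: +3 fires, +3 burnt (F count now 3)
Step 6: +3 fires, +3 burnt (F count now 3)
Step 7: +3 fires, +3 burnt (F count now 3)
Step 8: +4 fires, +3 burnt (F count now 4)
Step 9: +3 fires, +4 burnt (F count now 3)
Step 10: +2 fires, +3 burnt (F count now 2)
Step 11: +1 fires, +2 burnt (F count now 1)
Step 12: +0 fires, +1 burnt (F count now 0)
Fire out after step 12
Initially T: 29, now '.': 33
Total burnt (originally-T cells now '.'): 26

Answer: 26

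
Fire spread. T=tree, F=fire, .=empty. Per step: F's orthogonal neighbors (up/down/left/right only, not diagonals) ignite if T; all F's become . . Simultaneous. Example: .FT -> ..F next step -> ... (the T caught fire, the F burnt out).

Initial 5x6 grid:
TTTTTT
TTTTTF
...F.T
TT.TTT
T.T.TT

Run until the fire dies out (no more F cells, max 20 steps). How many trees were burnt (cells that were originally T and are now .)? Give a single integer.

Step 1: +5 fires, +2 burnt (F count now 5)
Step 2: +5 fires, +5 burnt (F count now 5)
Step 3: +4 fires, +5 burnt (F count now 4)
Step 4: +2 fires, +4 burnt (F count now 2)
Step 5: +1 fires, +2 burnt (F count now 1)
Step 6: +0 fires, +1 burnt (F count now 0)
Fire out after step 6
Initially T: 21, now '.': 26
Total burnt (originally-T cells now '.'): 17

Answer: 17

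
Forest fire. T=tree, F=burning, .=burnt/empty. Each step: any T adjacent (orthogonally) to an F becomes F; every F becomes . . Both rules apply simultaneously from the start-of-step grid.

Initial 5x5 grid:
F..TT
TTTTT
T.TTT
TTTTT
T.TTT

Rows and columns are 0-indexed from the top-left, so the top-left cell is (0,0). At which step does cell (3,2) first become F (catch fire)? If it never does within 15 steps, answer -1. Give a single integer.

Step 1: cell (3,2)='T' (+1 fires, +1 burnt)
Step 2: cell (3,2)='T' (+2 fires, +1 burnt)
Step 3: cell (3,2)='T' (+2 fires, +2 burnt)
Step 4: cell (3,2)='T' (+4 fires, +2 burnt)
Step 5: cell (3,2)='F' (+4 fires, +4 burnt)
  -> target ignites at step 5
Step 6: cell (3,2)='.' (+4 fires, +4 burnt)
Step 7: cell (3,2)='.' (+2 fires, +4 burnt)
Step 8: cell (3,2)='.' (+1 fires, +2 burnt)
Step 9: cell (3,2)='.' (+0 fires, +1 burnt)
  fire out at step 9

5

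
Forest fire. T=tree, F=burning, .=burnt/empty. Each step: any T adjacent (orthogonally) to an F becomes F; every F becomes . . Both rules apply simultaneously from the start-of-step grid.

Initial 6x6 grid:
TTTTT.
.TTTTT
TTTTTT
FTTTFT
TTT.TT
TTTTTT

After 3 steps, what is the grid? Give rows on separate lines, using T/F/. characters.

Step 1: 7 trees catch fire, 2 burn out
  TTTTT.
  .TTTTT
  FTTTFT
  .FTF.F
  FTT.FT
  TTTTTT
Step 2: 9 trees catch fire, 7 burn out
  TTTTT.
  .TTTFT
  .FTF.F
  ..F...
  .FT..F
  FTTTFT
Step 3: 9 trees catch fire, 9 burn out
  TTTTF.
  .FTF.F
  ..F...
  ......
  ..F...
  .FTF.F

TTTTF.
.FTF.F
..F...
......
..F...
.FTF.F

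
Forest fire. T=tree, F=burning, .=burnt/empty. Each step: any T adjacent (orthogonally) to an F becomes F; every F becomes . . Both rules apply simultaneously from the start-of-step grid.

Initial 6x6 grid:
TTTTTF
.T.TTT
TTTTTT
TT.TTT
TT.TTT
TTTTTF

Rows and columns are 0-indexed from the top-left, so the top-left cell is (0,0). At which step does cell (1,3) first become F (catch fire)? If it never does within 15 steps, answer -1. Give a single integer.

Step 1: cell (1,3)='T' (+4 fires, +2 burnt)
Step 2: cell (1,3)='T' (+6 fires, +4 burnt)
Step 3: cell (1,3)='F' (+6 fires, +6 burnt)
  -> target ignites at step 3
Step 4: cell (1,3)='.' (+4 fires, +6 burnt)
Step 5: cell (1,3)='.' (+5 fires, +4 burnt)
Step 6: cell (1,3)='.' (+3 fires, +5 burnt)
Step 7: cell (1,3)='.' (+2 fires, +3 burnt)
Step 8: cell (1,3)='.' (+0 fires, +2 burnt)
  fire out at step 8

3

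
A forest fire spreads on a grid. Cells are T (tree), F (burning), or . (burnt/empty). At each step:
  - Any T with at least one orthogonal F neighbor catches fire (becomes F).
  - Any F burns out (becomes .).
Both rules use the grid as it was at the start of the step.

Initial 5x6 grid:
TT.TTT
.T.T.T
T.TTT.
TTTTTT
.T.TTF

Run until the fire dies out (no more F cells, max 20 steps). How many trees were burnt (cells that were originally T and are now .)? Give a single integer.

Step 1: +2 fires, +1 burnt (F count now 2)
Step 2: +2 fires, +2 burnt (F count now 2)
Step 3: +2 fires, +2 burnt (F count now 2)
Step 4: +2 fires, +2 burnt (F count now 2)
Step 5: +3 fires, +2 burnt (F count now 3)
Step 6: +3 fires, +3 burnt (F count now 3)
Step 7: +2 fires, +3 burnt (F count now 2)
Step 8: +1 fires, +2 burnt (F count now 1)
Step 9: +1 fires, +1 burnt (F count now 1)
Step 10: +0 fires, +1 burnt (F count now 0)
Fire out after step 10
Initially T: 21, now '.': 27
Total burnt (originally-T cells now '.'): 18

Answer: 18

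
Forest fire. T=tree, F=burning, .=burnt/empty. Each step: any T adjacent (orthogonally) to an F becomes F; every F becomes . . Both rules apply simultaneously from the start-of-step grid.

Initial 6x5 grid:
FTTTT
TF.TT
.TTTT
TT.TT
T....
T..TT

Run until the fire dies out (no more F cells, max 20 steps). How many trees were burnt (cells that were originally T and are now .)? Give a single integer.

Step 1: +3 fires, +2 burnt (F count now 3)
Step 2: +3 fires, +3 burnt (F count now 3)
Step 3: +3 fires, +3 burnt (F count now 3)
Step 4: +5 fires, +3 burnt (F count now 5)
Step 5: +3 fires, +5 burnt (F count now 3)
Step 6: +0 fires, +3 burnt (F count now 0)
Fire out after step 6
Initially T: 19, now '.': 28
Total burnt (originally-T cells now '.'): 17

Answer: 17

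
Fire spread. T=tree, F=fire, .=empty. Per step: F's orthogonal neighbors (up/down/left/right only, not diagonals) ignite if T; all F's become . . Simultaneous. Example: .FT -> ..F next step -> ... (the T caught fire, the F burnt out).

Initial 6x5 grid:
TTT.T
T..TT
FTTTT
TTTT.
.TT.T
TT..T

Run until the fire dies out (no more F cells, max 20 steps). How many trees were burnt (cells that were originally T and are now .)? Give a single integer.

Answer: 19

Derivation:
Step 1: +3 fires, +1 burnt (F count now 3)
Step 2: +3 fires, +3 burnt (F count now 3)
Step 3: +4 fires, +3 burnt (F count now 4)
Step 4: +6 fires, +4 burnt (F count now 6)
Step 5: +2 fires, +6 burnt (F count now 2)
Step 6: +1 fires, +2 burnt (F count now 1)
Step 7: +0 fires, +1 burnt (F count now 0)
Fire out after step 7
Initially T: 21, now '.': 28
Total burnt (originally-T cells now '.'): 19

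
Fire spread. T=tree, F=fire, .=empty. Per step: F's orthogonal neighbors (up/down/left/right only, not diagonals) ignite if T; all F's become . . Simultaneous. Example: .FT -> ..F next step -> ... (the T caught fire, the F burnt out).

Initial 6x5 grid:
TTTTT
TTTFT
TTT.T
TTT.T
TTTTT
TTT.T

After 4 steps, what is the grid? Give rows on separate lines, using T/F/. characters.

Step 1: 3 trees catch fire, 1 burn out
  TTTFT
  TTF.F
  TTT.T
  TTT.T
  TTTTT
  TTT.T
Step 2: 5 trees catch fire, 3 burn out
  TTF.F
  TF...
  TTF.F
  TTT.T
  TTTTT
  TTT.T
Step 3: 5 trees catch fire, 5 burn out
  TF...
  F....
  TF...
  TTF.F
  TTTTT
  TTT.T
Step 4: 5 trees catch fire, 5 burn out
  F....
  .....
  F....
  TF...
  TTFTF
  TTT.T

F....
.....
F....
TF...
TTFTF
TTT.T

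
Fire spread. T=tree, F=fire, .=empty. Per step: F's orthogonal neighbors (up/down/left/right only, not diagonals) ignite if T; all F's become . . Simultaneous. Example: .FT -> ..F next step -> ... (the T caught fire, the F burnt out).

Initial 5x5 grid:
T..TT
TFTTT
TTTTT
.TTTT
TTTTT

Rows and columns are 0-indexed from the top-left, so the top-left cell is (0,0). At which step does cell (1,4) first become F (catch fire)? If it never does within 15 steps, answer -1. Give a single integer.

Step 1: cell (1,4)='T' (+3 fires, +1 burnt)
Step 2: cell (1,4)='T' (+5 fires, +3 burnt)
Step 3: cell (1,4)='F' (+5 fires, +5 burnt)
  -> target ignites at step 3
Step 4: cell (1,4)='.' (+5 fires, +5 burnt)
Step 5: cell (1,4)='.' (+2 fires, +5 burnt)
Step 6: cell (1,4)='.' (+1 fires, +2 burnt)
Step 7: cell (1,4)='.' (+0 fires, +1 burnt)
  fire out at step 7

3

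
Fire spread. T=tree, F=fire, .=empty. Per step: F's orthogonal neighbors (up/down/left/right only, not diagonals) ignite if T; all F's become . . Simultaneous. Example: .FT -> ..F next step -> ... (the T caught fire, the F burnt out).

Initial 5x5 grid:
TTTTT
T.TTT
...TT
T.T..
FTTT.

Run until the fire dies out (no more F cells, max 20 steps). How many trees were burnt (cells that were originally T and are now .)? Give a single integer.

Answer: 5

Derivation:
Step 1: +2 fires, +1 burnt (F count now 2)
Step 2: +1 fires, +2 burnt (F count now 1)
Step 3: +2 fires, +1 burnt (F count now 2)
Step 4: +0 fires, +2 burnt (F count now 0)
Fire out after step 4
Initially T: 16, now '.': 14
Total burnt (originally-T cells now '.'): 5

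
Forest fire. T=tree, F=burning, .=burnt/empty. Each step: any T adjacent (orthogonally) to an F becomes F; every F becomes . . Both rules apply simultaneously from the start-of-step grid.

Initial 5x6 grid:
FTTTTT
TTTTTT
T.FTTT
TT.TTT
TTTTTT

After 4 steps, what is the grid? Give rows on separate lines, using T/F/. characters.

Step 1: 4 trees catch fire, 2 burn out
  .FTTTT
  FTFTTT
  T..FTT
  TT.TTT
  TTTTTT
Step 2: 6 trees catch fire, 4 burn out
  ..FTTT
  .F.FTT
  F...FT
  TT.FTT
  TTTTTT
Step 3: 6 trees catch fire, 6 burn out
  ...FTT
  ....FT
  .....F
  FT..FT
  TTTFTT
Step 4: 7 trees catch fire, 6 burn out
  ....FT
  .....F
  ......
  .F...F
  FTF.FT

....FT
.....F
......
.F...F
FTF.FT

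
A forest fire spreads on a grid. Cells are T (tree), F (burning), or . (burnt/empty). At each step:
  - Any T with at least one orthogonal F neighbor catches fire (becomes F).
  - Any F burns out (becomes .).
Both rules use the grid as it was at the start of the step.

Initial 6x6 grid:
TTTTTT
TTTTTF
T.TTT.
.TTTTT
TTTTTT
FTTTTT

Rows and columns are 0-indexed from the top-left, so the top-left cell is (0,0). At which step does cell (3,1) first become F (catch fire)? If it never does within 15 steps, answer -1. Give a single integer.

Step 1: cell (3,1)='T' (+4 fires, +2 burnt)
Step 2: cell (3,1)='T' (+5 fires, +4 burnt)
Step 3: cell (3,1)='F' (+7 fires, +5 burnt)
  -> target ignites at step 3
Step 4: cell (3,1)='.' (+9 fires, +7 burnt)
Step 5: cell (3,1)='.' (+4 fires, +9 burnt)
Step 6: cell (3,1)='.' (+2 fires, +4 burnt)
Step 7: cell (3,1)='.' (+0 fires, +2 burnt)
  fire out at step 7

3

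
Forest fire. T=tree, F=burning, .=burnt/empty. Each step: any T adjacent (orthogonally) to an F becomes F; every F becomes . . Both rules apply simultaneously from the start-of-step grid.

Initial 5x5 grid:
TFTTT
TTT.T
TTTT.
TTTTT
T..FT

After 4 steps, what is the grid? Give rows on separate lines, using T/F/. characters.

Step 1: 5 trees catch fire, 2 burn out
  F.FTT
  TFT.T
  TTTT.
  TTTFT
  T...F
Step 2: 7 trees catch fire, 5 burn out
  ...FT
  F.F.T
  TFTF.
  TTF.F
  T....
Step 3: 4 trees catch fire, 7 burn out
  ....F
  ....T
  F.F..
  TF...
  T....
Step 4: 2 trees catch fire, 4 burn out
  .....
  ....F
  .....
  F....
  T....

.....
....F
.....
F....
T....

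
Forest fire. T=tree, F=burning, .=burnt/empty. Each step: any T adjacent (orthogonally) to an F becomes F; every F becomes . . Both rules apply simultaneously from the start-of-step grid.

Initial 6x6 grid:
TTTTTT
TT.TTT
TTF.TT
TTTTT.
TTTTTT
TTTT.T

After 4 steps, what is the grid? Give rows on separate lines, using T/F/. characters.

Step 1: 2 trees catch fire, 1 burn out
  TTTTTT
  TT.TTT
  TF..TT
  TTFTT.
  TTTTTT
  TTTT.T
Step 2: 5 trees catch fire, 2 burn out
  TTTTTT
  TF.TTT
  F...TT
  TF.FT.
  TTFTTT
  TTTT.T
Step 3: 7 trees catch fire, 5 burn out
  TFTTTT
  F..TTT
  ....TT
  F...F.
  TF.FTT
  TTFT.T
Step 4: 7 trees catch fire, 7 burn out
  F.FTTT
  ...TTT
  ....FT
  ......
  F...FT
  TF.F.T

F.FTTT
...TTT
....FT
......
F...FT
TF.F.T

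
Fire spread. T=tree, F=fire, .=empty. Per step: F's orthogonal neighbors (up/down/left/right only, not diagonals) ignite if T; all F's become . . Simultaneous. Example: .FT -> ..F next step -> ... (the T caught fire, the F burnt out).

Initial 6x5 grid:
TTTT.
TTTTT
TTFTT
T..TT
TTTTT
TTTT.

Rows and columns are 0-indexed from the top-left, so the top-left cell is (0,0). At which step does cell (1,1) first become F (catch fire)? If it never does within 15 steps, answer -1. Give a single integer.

Step 1: cell (1,1)='T' (+3 fires, +1 burnt)
Step 2: cell (1,1)='F' (+6 fires, +3 burnt)
  -> target ignites at step 2
Step 3: cell (1,1)='.' (+7 fires, +6 burnt)
Step 4: cell (1,1)='.' (+5 fires, +7 burnt)
Step 5: cell (1,1)='.' (+3 fires, +5 burnt)
Step 6: cell (1,1)='.' (+1 fires, +3 burnt)
Step 7: cell (1,1)='.' (+0 fires, +1 burnt)
  fire out at step 7

2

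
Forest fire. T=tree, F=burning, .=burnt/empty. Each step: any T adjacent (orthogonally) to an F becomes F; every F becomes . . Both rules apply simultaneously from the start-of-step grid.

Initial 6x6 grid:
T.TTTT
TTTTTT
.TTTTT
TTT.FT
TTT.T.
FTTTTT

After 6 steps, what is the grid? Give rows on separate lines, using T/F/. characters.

Step 1: 5 trees catch fire, 2 burn out
  T.TTTT
  TTTTTT
  .TTTFT
  TTT..F
  FTT.F.
  .FTTTT
Step 2: 7 trees catch fire, 5 burn out
  T.TTTT
  TTTTFT
  .TTF.F
  FTT...
  .FT...
  ..FTFT
Step 3: 8 trees catch fire, 7 burn out
  T.TTFT
  TTTF.F
  .TF...
  .FT...
  ..F...
  ...F.F
Step 4: 5 trees catch fire, 8 burn out
  T.TF.F
  TTF...
  .F....
  ..F...
  ......
  ......
Step 5: 2 trees catch fire, 5 burn out
  T.F...
  TF....
  ......
  ......
  ......
  ......
Step 6: 1 trees catch fire, 2 burn out
  T.....
  F.....
  ......
  ......
  ......
  ......

T.....
F.....
......
......
......
......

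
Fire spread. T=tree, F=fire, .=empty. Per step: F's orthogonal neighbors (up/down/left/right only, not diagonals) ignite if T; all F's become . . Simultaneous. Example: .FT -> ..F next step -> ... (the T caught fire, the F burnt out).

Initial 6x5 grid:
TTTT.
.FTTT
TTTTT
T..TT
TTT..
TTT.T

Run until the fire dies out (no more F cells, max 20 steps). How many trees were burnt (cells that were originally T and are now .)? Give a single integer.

Step 1: +3 fires, +1 burnt (F count now 3)
Step 2: +5 fires, +3 burnt (F count now 5)
Step 3: +4 fires, +5 burnt (F count now 4)
Step 4: +3 fires, +4 burnt (F count now 3)
Step 5: +3 fires, +3 burnt (F count now 3)
Step 6: +2 fires, +3 burnt (F count now 2)
Step 7: +1 fires, +2 burnt (F count now 1)
Step 8: +0 fires, +1 burnt (F count now 0)
Fire out after step 8
Initially T: 22, now '.': 29
Total burnt (originally-T cells now '.'): 21

Answer: 21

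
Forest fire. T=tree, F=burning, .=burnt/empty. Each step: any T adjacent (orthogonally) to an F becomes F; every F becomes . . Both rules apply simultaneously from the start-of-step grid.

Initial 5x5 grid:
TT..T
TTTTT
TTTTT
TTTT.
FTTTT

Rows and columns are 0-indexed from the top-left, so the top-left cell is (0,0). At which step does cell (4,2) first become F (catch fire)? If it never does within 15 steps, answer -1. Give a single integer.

Step 1: cell (4,2)='T' (+2 fires, +1 burnt)
Step 2: cell (4,2)='F' (+3 fires, +2 burnt)
  -> target ignites at step 2
Step 3: cell (4,2)='.' (+4 fires, +3 burnt)
Step 4: cell (4,2)='.' (+5 fires, +4 burnt)
Step 5: cell (4,2)='.' (+3 fires, +5 burnt)
Step 6: cell (4,2)='.' (+2 fires, +3 burnt)
Step 7: cell (4,2)='.' (+1 fires, +2 burnt)
Step 8: cell (4,2)='.' (+1 fires, +1 burnt)
Step 9: cell (4,2)='.' (+0 fires, +1 burnt)
  fire out at step 9

2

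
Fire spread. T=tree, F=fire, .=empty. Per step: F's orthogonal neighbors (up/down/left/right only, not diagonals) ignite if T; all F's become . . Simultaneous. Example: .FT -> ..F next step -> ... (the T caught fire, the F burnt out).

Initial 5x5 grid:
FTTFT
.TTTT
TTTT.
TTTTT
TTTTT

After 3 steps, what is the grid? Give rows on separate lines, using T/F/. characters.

Step 1: 4 trees catch fire, 2 burn out
  .FF.F
  .TTFT
  TTTT.
  TTTTT
  TTTTT
Step 2: 4 trees catch fire, 4 burn out
  .....
  .FF.F
  TTTF.
  TTTTT
  TTTTT
Step 3: 3 trees catch fire, 4 burn out
  .....
  .....
  TFF..
  TTTFT
  TTTTT

.....
.....
TFF..
TTTFT
TTTTT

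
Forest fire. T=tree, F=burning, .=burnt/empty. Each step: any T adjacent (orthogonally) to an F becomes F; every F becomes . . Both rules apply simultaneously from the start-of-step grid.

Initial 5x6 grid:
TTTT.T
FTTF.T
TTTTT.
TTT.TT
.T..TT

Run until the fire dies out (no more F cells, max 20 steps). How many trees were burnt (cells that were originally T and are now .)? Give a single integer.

Step 1: +6 fires, +2 burnt (F count now 6)
Step 2: +6 fires, +6 burnt (F count now 6)
Step 3: +3 fires, +6 burnt (F count now 3)
Step 4: +3 fires, +3 burnt (F count now 3)
Step 5: +1 fires, +3 burnt (F count now 1)
Step 6: +0 fires, +1 burnt (F count now 0)
Fire out after step 6
Initially T: 21, now '.': 28
Total burnt (originally-T cells now '.'): 19

Answer: 19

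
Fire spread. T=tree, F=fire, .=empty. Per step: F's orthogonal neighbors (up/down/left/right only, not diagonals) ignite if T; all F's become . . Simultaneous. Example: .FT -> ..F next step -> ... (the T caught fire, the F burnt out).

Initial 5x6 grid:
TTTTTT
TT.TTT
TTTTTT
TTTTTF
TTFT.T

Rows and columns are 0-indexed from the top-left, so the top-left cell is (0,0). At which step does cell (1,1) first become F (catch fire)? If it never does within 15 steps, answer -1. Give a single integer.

Step 1: cell (1,1)='T' (+6 fires, +2 burnt)
Step 2: cell (1,1)='T' (+6 fires, +6 burnt)
Step 3: cell (1,1)='T' (+5 fires, +6 burnt)
Step 4: cell (1,1)='F' (+4 fires, +5 burnt)
  -> target ignites at step 4
Step 5: cell (1,1)='.' (+3 fires, +4 burnt)
Step 6: cell (1,1)='.' (+2 fires, +3 burnt)
Step 7: cell (1,1)='.' (+0 fires, +2 burnt)
  fire out at step 7

4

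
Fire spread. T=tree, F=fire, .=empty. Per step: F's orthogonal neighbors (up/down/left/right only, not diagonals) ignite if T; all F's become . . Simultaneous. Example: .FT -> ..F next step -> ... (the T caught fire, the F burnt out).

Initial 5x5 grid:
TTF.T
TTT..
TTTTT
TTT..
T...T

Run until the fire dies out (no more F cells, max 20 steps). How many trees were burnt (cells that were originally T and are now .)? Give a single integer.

Step 1: +2 fires, +1 burnt (F count now 2)
Step 2: +3 fires, +2 burnt (F count now 3)
Step 3: +4 fires, +3 burnt (F count now 4)
Step 4: +3 fires, +4 burnt (F count now 3)
Step 5: +1 fires, +3 burnt (F count now 1)
Step 6: +1 fires, +1 burnt (F count now 1)
Step 7: +0 fires, +1 burnt (F count now 0)
Fire out after step 7
Initially T: 16, now '.': 23
Total burnt (originally-T cells now '.'): 14

Answer: 14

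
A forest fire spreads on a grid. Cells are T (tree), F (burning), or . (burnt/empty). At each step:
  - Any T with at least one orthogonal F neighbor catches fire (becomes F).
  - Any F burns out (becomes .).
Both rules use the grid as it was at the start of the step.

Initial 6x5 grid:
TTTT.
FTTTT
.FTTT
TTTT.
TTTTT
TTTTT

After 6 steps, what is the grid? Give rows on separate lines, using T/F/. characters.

Step 1: 4 trees catch fire, 2 burn out
  FTTT.
  .FTTT
  ..FTT
  TFTT.
  TTTTT
  TTTTT
Step 2: 6 trees catch fire, 4 burn out
  .FTT.
  ..FTT
  ...FT
  F.FT.
  TFTTT
  TTTTT
Step 3: 7 trees catch fire, 6 burn out
  ..FT.
  ...FT
  ....F
  ...F.
  F.FTT
  TFTTT
Step 4: 5 trees catch fire, 7 burn out
  ...F.
  ....F
  .....
  .....
  ...FT
  F.FTT
Step 5: 2 trees catch fire, 5 burn out
  .....
  .....
  .....
  .....
  ....F
  ...FT
Step 6: 1 trees catch fire, 2 burn out
  .....
  .....
  .....
  .....
  .....
  ....F

.....
.....
.....
.....
.....
....F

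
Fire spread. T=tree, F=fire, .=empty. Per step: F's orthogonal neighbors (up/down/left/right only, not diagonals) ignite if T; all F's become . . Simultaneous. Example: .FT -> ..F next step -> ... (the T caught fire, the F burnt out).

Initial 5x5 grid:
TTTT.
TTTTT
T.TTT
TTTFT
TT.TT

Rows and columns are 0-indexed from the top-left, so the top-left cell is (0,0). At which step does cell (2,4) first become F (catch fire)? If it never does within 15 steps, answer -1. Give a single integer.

Step 1: cell (2,4)='T' (+4 fires, +1 burnt)
Step 2: cell (2,4)='F' (+5 fires, +4 burnt)
  -> target ignites at step 2
Step 3: cell (2,4)='.' (+5 fires, +5 burnt)
Step 4: cell (2,4)='.' (+4 fires, +5 burnt)
Step 5: cell (2,4)='.' (+2 fires, +4 burnt)
Step 6: cell (2,4)='.' (+1 fires, +2 burnt)
Step 7: cell (2,4)='.' (+0 fires, +1 burnt)
  fire out at step 7

2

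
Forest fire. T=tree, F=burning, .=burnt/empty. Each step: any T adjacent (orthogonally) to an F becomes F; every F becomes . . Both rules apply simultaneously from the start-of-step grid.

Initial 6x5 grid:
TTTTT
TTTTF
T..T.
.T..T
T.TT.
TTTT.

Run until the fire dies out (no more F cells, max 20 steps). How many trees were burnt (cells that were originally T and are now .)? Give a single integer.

Answer: 11

Derivation:
Step 1: +2 fires, +1 burnt (F count now 2)
Step 2: +3 fires, +2 burnt (F count now 3)
Step 3: +2 fires, +3 burnt (F count now 2)
Step 4: +2 fires, +2 burnt (F count now 2)
Step 5: +2 fires, +2 burnt (F count now 2)
Step 6: +0 fires, +2 burnt (F count now 0)
Fire out after step 6
Initially T: 20, now '.': 21
Total burnt (originally-T cells now '.'): 11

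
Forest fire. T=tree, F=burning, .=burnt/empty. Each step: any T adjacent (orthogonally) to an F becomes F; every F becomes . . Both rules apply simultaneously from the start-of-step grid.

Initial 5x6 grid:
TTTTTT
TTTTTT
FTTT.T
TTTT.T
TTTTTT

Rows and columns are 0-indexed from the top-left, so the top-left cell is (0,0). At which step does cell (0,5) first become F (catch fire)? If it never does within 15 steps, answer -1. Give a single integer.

Step 1: cell (0,5)='T' (+3 fires, +1 burnt)
Step 2: cell (0,5)='T' (+5 fires, +3 burnt)
Step 3: cell (0,5)='T' (+5 fires, +5 burnt)
Step 4: cell (0,5)='T' (+4 fires, +5 burnt)
Step 5: cell (0,5)='T' (+3 fires, +4 burnt)
Step 6: cell (0,5)='T' (+3 fires, +3 burnt)
Step 7: cell (0,5)='F' (+3 fires, +3 burnt)
  -> target ignites at step 7
Step 8: cell (0,5)='.' (+1 fires, +3 burnt)
Step 9: cell (0,5)='.' (+0 fires, +1 burnt)
  fire out at step 9

7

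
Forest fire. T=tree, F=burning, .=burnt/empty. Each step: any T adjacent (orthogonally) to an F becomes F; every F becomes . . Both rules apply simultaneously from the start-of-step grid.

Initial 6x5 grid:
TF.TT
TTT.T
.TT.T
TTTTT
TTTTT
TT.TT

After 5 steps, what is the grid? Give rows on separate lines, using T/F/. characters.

Step 1: 2 trees catch fire, 1 burn out
  F..TT
  TFT.T
  .TT.T
  TTTTT
  TTTTT
  TT.TT
Step 2: 3 trees catch fire, 2 burn out
  ...TT
  F.F.T
  .FT.T
  TTTTT
  TTTTT
  TT.TT
Step 3: 2 trees catch fire, 3 burn out
  ...TT
  ....T
  ..F.T
  TFTTT
  TTTTT
  TT.TT
Step 4: 3 trees catch fire, 2 burn out
  ...TT
  ....T
  ....T
  F.FTT
  TFTTT
  TT.TT
Step 5: 4 trees catch fire, 3 burn out
  ...TT
  ....T
  ....T
  ...FT
  F.FTT
  TF.TT

...TT
....T
....T
...FT
F.FTT
TF.TT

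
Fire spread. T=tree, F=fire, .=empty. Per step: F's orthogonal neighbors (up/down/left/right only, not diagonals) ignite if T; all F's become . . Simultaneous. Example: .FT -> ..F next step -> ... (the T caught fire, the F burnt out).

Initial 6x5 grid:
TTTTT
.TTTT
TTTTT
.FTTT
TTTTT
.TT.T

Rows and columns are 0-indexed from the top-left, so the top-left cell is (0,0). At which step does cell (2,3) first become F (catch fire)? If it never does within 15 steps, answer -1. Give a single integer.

Step 1: cell (2,3)='T' (+3 fires, +1 burnt)
Step 2: cell (2,3)='T' (+7 fires, +3 burnt)
Step 3: cell (2,3)='F' (+6 fires, +7 burnt)
  -> target ignites at step 3
Step 4: cell (2,3)='.' (+5 fires, +6 burnt)
Step 5: cell (2,3)='.' (+3 fires, +5 burnt)
Step 6: cell (2,3)='.' (+1 fires, +3 burnt)
Step 7: cell (2,3)='.' (+0 fires, +1 burnt)
  fire out at step 7

3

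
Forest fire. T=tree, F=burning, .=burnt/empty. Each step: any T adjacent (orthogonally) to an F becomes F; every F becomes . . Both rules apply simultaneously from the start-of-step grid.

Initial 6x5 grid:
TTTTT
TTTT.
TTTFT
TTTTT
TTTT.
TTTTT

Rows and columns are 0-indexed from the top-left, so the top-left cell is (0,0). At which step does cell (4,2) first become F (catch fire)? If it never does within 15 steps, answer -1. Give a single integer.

Step 1: cell (4,2)='T' (+4 fires, +1 burnt)
Step 2: cell (4,2)='T' (+6 fires, +4 burnt)
Step 3: cell (4,2)='F' (+7 fires, +6 burnt)
  -> target ignites at step 3
Step 4: cell (4,2)='.' (+6 fires, +7 burnt)
Step 5: cell (4,2)='.' (+3 fires, +6 burnt)
Step 6: cell (4,2)='.' (+1 fires, +3 burnt)
Step 7: cell (4,2)='.' (+0 fires, +1 burnt)
  fire out at step 7

3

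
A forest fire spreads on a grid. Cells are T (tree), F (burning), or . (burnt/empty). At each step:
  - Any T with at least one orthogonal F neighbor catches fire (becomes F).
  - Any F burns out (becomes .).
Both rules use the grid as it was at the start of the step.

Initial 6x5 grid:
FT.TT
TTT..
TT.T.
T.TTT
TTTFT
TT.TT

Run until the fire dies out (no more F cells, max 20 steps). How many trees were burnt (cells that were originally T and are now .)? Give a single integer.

Step 1: +6 fires, +2 burnt (F count now 6)
Step 2: +7 fires, +6 burnt (F count now 7)
Step 3: +5 fires, +7 burnt (F count now 5)
Step 4: +1 fires, +5 burnt (F count now 1)
Step 5: +0 fires, +1 burnt (F count now 0)
Fire out after step 5
Initially T: 21, now '.': 28
Total burnt (originally-T cells now '.'): 19

Answer: 19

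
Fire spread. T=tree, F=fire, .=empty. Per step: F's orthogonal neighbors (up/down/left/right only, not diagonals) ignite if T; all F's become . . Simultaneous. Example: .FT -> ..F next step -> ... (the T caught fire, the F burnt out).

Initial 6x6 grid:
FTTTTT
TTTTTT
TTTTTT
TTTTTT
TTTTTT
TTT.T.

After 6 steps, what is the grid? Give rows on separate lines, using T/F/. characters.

Step 1: 2 trees catch fire, 1 burn out
  .FTTTT
  FTTTTT
  TTTTTT
  TTTTTT
  TTTTTT
  TTT.T.
Step 2: 3 trees catch fire, 2 burn out
  ..FTTT
  .FTTTT
  FTTTTT
  TTTTTT
  TTTTTT
  TTT.T.
Step 3: 4 trees catch fire, 3 burn out
  ...FTT
  ..FTTT
  .FTTTT
  FTTTTT
  TTTTTT
  TTT.T.
Step 4: 5 trees catch fire, 4 burn out
  ....FT
  ...FTT
  ..FTTT
  .FTTTT
  FTTTTT
  TTT.T.
Step 5: 6 trees catch fire, 5 burn out
  .....F
  ....FT
  ...FTT
  ..FTTT
  .FTTTT
  FTT.T.
Step 6: 5 trees catch fire, 6 burn out
  ......
  .....F
  ....FT
  ...FTT
  ..FTTT
  .FT.T.

......
.....F
....FT
...FTT
..FTTT
.FT.T.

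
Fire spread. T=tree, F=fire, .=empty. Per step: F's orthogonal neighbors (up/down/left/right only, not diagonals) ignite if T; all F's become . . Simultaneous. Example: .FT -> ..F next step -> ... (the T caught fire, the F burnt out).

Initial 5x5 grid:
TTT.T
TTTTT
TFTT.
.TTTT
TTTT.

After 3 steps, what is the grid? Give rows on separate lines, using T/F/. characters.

Step 1: 4 trees catch fire, 1 burn out
  TTT.T
  TFTTT
  F.FT.
  .FTTT
  TTTT.
Step 2: 6 trees catch fire, 4 burn out
  TFT.T
  F.FTT
  ...F.
  ..FTT
  TFTT.
Step 3: 6 trees catch fire, 6 burn out
  F.F.T
  ...FT
  .....
  ...FT
  F.FT.

F.F.T
...FT
.....
...FT
F.FT.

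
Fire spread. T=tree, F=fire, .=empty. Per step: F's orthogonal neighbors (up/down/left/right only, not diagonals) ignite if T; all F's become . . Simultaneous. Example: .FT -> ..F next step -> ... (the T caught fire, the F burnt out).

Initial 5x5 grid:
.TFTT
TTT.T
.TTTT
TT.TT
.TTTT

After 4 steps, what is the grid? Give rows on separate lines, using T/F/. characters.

Step 1: 3 trees catch fire, 1 burn out
  .F.FT
  TTF.T
  .TTTT
  TT.TT
  .TTTT
Step 2: 3 trees catch fire, 3 burn out
  ....F
  TF..T
  .TFTT
  TT.TT
  .TTTT
Step 3: 4 trees catch fire, 3 burn out
  .....
  F...F
  .F.FT
  TT.TT
  .TTTT
Step 4: 3 trees catch fire, 4 burn out
  .....
  .....
  ....F
  TF.FT
  .TTTT

.....
.....
....F
TF.FT
.TTTT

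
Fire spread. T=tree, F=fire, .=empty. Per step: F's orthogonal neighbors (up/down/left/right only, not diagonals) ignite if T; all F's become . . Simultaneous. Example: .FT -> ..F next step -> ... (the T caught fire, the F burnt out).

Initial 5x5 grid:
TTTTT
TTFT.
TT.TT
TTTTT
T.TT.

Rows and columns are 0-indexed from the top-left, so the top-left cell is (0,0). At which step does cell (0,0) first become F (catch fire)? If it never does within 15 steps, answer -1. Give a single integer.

Step 1: cell (0,0)='T' (+3 fires, +1 burnt)
Step 2: cell (0,0)='T' (+5 fires, +3 burnt)
Step 3: cell (0,0)='F' (+6 fires, +5 burnt)
  -> target ignites at step 3
Step 4: cell (0,0)='.' (+4 fires, +6 burnt)
Step 5: cell (0,0)='.' (+2 fires, +4 burnt)
Step 6: cell (0,0)='.' (+0 fires, +2 burnt)
  fire out at step 6

3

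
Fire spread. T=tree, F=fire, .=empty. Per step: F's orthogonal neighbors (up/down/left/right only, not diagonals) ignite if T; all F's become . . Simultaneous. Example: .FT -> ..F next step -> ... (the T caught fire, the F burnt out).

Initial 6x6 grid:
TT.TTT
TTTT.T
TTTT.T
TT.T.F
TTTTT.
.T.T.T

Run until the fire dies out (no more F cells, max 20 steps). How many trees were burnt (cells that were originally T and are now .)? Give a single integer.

Answer: 25

Derivation:
Step 1: +1 fires, +1 burnt (F count now 1)
Step 2: +1 fires, +1 burnt (F count now 1)
Step 3: +1 fires, +1 burnt (F count now 1)
Step 4: +1 fires, +1 burnt (F count now 1)
Step 5: +1 fires, +1 burnt (F count now 1)
Step 6: +1 fires, +1 burnt (F count now 1)
Step 7: +2 fires, +1 burnt (F count now 2)
Step 8: +3 fires, +2 burnt (F count now 3)
Step 9: +4 fires, +3 burnt (F count now 4)
Step 10: +6 fires, +4 burnt (F count now 6)
Step 11: +2 fires, +6 burnt (F count now 2)
Step 12: +2 fires, +2 burnt (F count now 2)
Step 13: +0 fires, +2 burnt (F count now 0)
Fire out after step 13
Initially T: 26, now '.': 35
Total burnt (originally-T cells now '.'): 25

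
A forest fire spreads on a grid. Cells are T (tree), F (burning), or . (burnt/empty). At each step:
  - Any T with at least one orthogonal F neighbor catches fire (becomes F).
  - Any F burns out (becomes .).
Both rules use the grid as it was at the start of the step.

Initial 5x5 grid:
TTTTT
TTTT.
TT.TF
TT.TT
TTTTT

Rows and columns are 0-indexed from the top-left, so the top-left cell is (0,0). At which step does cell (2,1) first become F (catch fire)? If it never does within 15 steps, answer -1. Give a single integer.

Step 1: cell (2,1)='T' (+2 fires, +1 burnt)
Step 2: cell (2,1)='T' (+3 fires, +2 burnt)
Step 3: cell (2,1)='T' (+3 fires, +3 burnt)
Step 4: cell (2,1)='T' (+4 fires, +3 burnt)
Step 5: cell (2,1)='F' (+4 fires, +4 burnt)
  -> target ignites at step 5
Step 6: cell (2,1)='.' (+4 fires, +4 burnt)
Step 7: cell (2,1)='.' (+1 fires, +4 burnt)
Step 8: cell (2,1)='.' (+0 fires, +1 burnt)
  fire out at step 8

5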